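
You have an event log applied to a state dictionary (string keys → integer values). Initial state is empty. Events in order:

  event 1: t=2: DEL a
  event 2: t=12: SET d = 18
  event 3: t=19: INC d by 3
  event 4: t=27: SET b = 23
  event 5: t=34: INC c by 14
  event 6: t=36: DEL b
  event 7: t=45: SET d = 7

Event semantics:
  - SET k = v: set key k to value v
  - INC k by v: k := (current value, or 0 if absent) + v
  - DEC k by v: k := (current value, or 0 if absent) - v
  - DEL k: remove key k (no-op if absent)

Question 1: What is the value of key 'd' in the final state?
Answer: 7

Derivation:
Track key 'd' through all 7 events:
  event 1 (t=2: DEL a): d unchanged
  event 2 (t=12: SET d = 18): d (absent) -> 18
  event 3 (t=19: INC d by 3): d 18 -> 21
  event 4 (t=27: SET b = 23): d unchanged
  event 5 (t=34: INC c by 14): d unchanged
  event 6 (t=36: DEL b): d unchanged
  event 7 (t=45: SET d = 7): d 21 -> 7
Final: d = 7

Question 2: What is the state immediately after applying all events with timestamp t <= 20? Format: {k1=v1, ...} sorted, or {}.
Answer: {d=21}

Derivation:
Apply events with t <= 20 (3 events):
  after event 1 (t=2: DEL a): {}
  after event 2 (t=12: SET d = 18): {d=18}
  after event 3 (t=19: INC d by 3): {d=21}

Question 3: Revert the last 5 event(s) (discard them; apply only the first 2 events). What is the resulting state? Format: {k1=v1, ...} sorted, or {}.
Keep first 2 events (discard last 5):
  after event 1 (t=2: DEL a): {}
  after event 2 (t=12: SET d = 18): {d=18}

Answer: {d=18}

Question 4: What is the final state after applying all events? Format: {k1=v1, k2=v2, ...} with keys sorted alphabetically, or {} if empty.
Answer: {c=14, d=7}

Derivation:
  after event 1 (t=2: DEL a): {}
  after event 2 (t=12: SET d = 18): {d=18}
  after event 3 (t=19: INC d by 3): {d=21}
  after event 4 (t=27: SET b = 23): {b=23, d=21}
  after event 5 (t=34: INC c by 14): {b=23, c=14, d=21}
  after event 6 (t=36: DEL b): {c=14, d=21}
  after event 7 (t=45: SET d = 7): {c=14, d=7}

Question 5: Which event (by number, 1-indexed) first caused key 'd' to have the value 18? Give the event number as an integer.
Looking for first event where d becomes 18:
  event 2: d (absent) -> 18  <-- first match

Answer: 2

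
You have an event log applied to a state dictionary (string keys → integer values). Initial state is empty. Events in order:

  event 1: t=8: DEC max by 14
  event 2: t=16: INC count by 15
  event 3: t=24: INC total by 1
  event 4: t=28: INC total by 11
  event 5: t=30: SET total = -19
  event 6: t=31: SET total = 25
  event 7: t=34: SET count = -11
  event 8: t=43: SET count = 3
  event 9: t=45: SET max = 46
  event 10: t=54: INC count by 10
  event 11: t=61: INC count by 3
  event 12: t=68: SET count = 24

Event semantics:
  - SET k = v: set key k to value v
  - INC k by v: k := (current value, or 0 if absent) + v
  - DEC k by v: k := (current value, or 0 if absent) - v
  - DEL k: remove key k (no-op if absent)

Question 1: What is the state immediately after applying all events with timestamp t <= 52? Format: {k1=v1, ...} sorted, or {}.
Answer: {count=3, max=46, total=25}

Derivation:
Apply events with t <= 52 (9 events):
  after event 1 (t=8: DEC max by 14): {max=-14}
  after event 2 (t=16: INC count by 15): {count=15, max=-14}
  after event 3 (t=24: INC total by 1): {count=15, max=-14, total=1}
  after event 4 (t=28: INC total by 11): {count=15, max=-14, total=12}
  after event 5 (t=30: SET total = -19): {count=15, max=-14, total=-19}
  after event 6 (t=31: SET total = 25): {count=15, max=-14, total=25}
  after event 7 (t=34: SET count = -11): {count=-11, max=-14, total=25}
  after event 8 (t=43: SET count = 3): {count=3, max=-14, total=25}
  after event 9 (t=45: SET max = 46): {count=3, max=46, total=25}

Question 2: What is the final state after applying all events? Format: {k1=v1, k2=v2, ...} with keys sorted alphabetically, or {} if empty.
  after event 1 (t=8: DEC max by 14): {max=-14}
  after event 2 (t=16: INC count by 15): {count=15, max=-14}
  after event 3 (t=24: INC total by 1): {count=15, max=-14, total=1}
  after event 4 (t=28: INC total by 11): {count=15, max=-14, total=12}
  after event 5 (t=30: SET total = -19): {count=15, max=-14, total=-19}
  after event 6 (t=31: SET total = 25): {count=15, max=-14, total=25}
  after event 7 (t=34: SET count = -11): {count=-11, max=-14, total=25}
  after event 8 (t=43: SET count = 3): {count=3, max=-14, total=25}
  after event 9 (t=45: SET max = 46): {count=3, max=46, total=25}
  after event 10 (t=54: INC count by 10): {count=13, max=46, total=25}
  after event 11 (t=61: INC count by 3): {count=16, max=46, total=25}
  after event 12 (t=68: SET count = 24): {count=24, max=46, total=25}

Answer: {count=24, max=46, total=25}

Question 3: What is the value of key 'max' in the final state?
Track key 'max' through all 12 events:
  event 1 (t=8: DEC max by 14): max (absent) -> -14
  event 2 (t=16: INC count by 15): max unchanged
  event 3 (t=24: INC total by 1): max unchanged
  event 4 (t=28: INC total by 11): max unchanged
  event 5 (t=30: SET total = -19): max unchanged
  event 6 (t=31: SET total = 25): max unchanged
  event 7 (t=34: SET count = -11): max unchanged
  event 8 (t=43: SET count = 3): max unchanged
  event 9 (t=45: SET max = 46): max -14 -> 46
  event 10 (t=54: INC count by 10): max unchanged
  event 11 (t=61: INC count by 3): max unchanged
  event 12 (t=68: SET count = 24): max unchanged
Final: max = 46

Answer: 46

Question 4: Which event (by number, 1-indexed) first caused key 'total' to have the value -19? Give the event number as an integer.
Answer: 5

Derivation:
Looking for first event where total becomes -19:
  event 3: total = 1
  event 4: total = 12
  event 5: total 12 -> -19  <-- first match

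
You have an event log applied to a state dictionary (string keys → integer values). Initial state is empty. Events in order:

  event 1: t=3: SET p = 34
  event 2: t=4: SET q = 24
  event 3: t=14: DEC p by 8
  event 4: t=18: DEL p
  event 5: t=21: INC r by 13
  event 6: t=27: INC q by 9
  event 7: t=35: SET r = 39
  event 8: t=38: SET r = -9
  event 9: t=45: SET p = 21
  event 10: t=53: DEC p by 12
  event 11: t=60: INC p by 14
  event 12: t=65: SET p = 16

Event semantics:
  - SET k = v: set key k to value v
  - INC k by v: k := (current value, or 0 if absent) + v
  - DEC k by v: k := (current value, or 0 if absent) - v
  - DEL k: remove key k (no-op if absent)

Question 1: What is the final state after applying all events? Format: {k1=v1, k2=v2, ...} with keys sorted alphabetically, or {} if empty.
Answer: {p=16, q=33, r=-9}

Derivation:
  after event 1 (t=3: SET p = 34): {p=34}
  after event 2 (t=4: SET q = 24): {p=34, q=24}
  after event 3 (t=14: DEC p by 8): {p=26, q=24}
  after event 4 (t=18: DEL p): {q=24}
  after event 5 (t=21: INC r by 13): {q=24, r=13}
  after event 6 (t=27: INC q by 9): {q=33, r=13}
  after event 7 (t=35: SET r = 39): {q=33, r=39}
  after event 8 (t=38: SET r = -9): {q=33, r=-9}
  after event 9 (t=45: SET p = 21): {p=21, q=33, r=-9}
  after event 10 (t=53: DEC p by 12): {p=9, q=33, r=-9}
  after event 11 (t=60: INC p by 14): {p=23, q=33, r=-9}
  after event 12 (t=65: SET p = 16): {p=16, q=33, r=-9}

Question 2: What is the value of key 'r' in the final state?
Track key 'r' through all 12 events:
  event 1 (t=3: SET p = 34): r unchanged
  event 2 (t=4: SET q = 24): r unchanged
  event 3 (t=14: DEC p by 8): r unchanged
  event 4 (t=18: DEL p): r unchanged
  event 5 (t=21: INC r by 13): r (absent) -> 13
  event 6 (t=27: INC q by 9): r unchanged
  event 7 (t=35: SET r = 39): r 13 -> 39
  event 8 (t=38: SET r = -9): r 39 -> -9
  event 9 (t=45: SET p = 21): r unchanged
  event 10 (t=53: DEC p by 12): r unchanged
  event 11 (t=60: INC p by 14): r unchanged
  event 12 (t=65: SET p = 16): r unchanged
Final: r = -9

Answer: -9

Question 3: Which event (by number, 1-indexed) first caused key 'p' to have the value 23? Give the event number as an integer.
Answer: 11

Derivation:
Looking for first event where p becomes 23:
  event 1: p = 34
  event 2: p = 34
  event 3: p = 26
  event 4: p = (absent)
  event 9: p = 21
  event 10: p = 9
  event 11: p 9 -> 23  <-- first match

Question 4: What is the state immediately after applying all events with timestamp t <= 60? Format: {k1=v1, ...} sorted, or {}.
Apply events with t <= 60 (11 events):
  after event 1 (t=3: SET p = 34): {p=34}
  after event 2 (t=4: SET q = 24): {p=34, q=24}
  after event 3 (t=14: DEC p by 8): {p=26, q=24}
  after event 4 (t=18: DEL p): {q=24}
  after event 5 (t=21: INC r by 13): {q=24, r=13}
  after event 6 (t=27: INC q by 9): {q=33, r=13}
  after event 7 (t=35: SET r = 39): {q=33, r=39}
  after event 8 (t=38: SET r = -9): {q=33, r=-9}
  after event 9 (t=45: SET p = 21): {p=21, q=33, r=-9}
  after event 10 (t=53: DEC p by 12): {p=9, q=33, r=-9}
  after event 11 (t=60: INC p by 14): {p=23, q=33, r=-9}

Answer: {p=23, q=33, r=-9}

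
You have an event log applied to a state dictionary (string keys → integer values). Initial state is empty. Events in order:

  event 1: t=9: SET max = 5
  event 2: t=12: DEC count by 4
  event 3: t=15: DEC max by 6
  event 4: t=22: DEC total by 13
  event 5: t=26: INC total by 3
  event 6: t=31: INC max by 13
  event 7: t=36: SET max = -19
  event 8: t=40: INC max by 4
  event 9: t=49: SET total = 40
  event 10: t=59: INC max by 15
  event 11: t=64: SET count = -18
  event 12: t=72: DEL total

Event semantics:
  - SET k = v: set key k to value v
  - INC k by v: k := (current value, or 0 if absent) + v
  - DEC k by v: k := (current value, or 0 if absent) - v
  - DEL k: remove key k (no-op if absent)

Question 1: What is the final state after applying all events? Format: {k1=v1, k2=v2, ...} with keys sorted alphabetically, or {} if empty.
  after event 1 (t=9: SET max = 5): {max=5}
  after event 2 (t=12: DEC count by 4): {count=-4, max=5}
  after event 3 (t=15: DEC max by 6): {count=-4, max=-1}
  after event 4 (t=22: DEC total by 13): {count=-4, max=-1, total=-13}
  after event 5 (t=26: INC total by 3): {count=-4, max=-1, total=-10}
  after event 6 (t=31: INC max by 13): {count=-4, max=12, total=-10}
  after event 7 (t=36: SET max = -19): {count=-4, max=-19, total=-10}
  after event 8 (t=40: INC max by 4): {count=-4, max=-15, total=-10}
  after event 9 (t=49: SET total = 40): {count=-4, max=-15, total=40}
  after event 10 (t=59: INC max by 15): {count=-4, max=0, total=40}
  after event 11 (t=64: SET count = -18): {count=-18, max=0, total=40}
  after event 12 (t=72: DEL total): {count=-18, max=0}

Answer: {count=-18, max=0}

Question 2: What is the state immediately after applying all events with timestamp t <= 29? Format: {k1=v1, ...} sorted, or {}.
Answer: {count=-4, max=-1, total=-10}

Derivation:
Apply events with t <= 29 (5 events):
  after event 1 (t=9: SET max = 5): {max=5}
  after event 2 (t=12: DEC count by 4): {count=-4, max=5}
  after event 3 (t=15: DEC max by 6): {count=-4, max=-1}
  after event 4 (t=22: DEC total by 13): {count=-4, max=-1, total=-13}
  after event 5 (t=26: INC total by 3): {count=-4, max=-1, total=-10}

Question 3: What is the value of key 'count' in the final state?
Answer: -18

Derivation:
Track key 'count' through all 12 events:
  event 1 (t=9: SET max = 5): count unchanged
  event 2 (t=12: DEC count by 4): count (absent) -> -4
  event 3 (t=15: DEC max by 6): count unchanged
  event 4 (t=22: DEC total by 13): count unchanged
  event 5 (t=26: INC total by 3): count unchanged
  event 6 (t=31: INC max by 13): count unchanged
  event 7 (t=36: SET max = -19): count unchanged
  event 8 (t=40: INC max by 4): count unchanged
  event 9 (t=49: SET total = 40): count unchanged
  event 10 (t=59: INC max by 15): count unchanged
  event 11 (t=64: SET count = -18): count -4 -> -18
  event 12 (t=72: DEL total): count unchanged
Final: count = -18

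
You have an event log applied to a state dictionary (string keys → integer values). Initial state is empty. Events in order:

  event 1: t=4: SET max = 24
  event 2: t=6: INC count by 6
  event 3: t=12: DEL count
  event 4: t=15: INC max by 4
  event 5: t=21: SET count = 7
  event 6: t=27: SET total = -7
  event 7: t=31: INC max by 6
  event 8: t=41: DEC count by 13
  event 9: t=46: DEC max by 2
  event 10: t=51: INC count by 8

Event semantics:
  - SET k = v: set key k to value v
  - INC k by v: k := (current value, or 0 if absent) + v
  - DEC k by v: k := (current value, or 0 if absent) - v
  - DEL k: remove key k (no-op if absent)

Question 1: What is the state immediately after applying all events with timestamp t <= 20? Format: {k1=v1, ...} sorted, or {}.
Answer: {max=28}

Derivation:
Apply events with t <= 20 (4 events):
  after event 1 (t=4: SET max = 24): {max=24}
  after event 2 (t=6: INC count by 6): {count=6, max=24}
  after event 3 (t=12: DEL count): {max=24}
  after event 4 (t=15: INC max by 4): {max=28}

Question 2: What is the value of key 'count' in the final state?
Track key 'count' through all 10 events:
  event 1 (t=4: SET max = 24): count unchanged
  event 2 (t=6: INC count by 6): count (absent) -> 6
  event 3 (t=12: DEL count): count 6 -> (absent)
  event 4 (t=15: INC max by 4): count unchanged
  event 5 (t=21: SET count = 7): count (absent) -> 7
  event 6 (t=27: SET total = -7): count unchanged
  event 7 (t=31: INC max by 6): count unchanged
  event 8 (t=41: DEC count by 13): count 7 -> -6
  event 9 (t=46: DEC max by 2): count unchanged
  event 10 (t=51: INC count by 8): count -6 -> 2
Final: count = 2

Answer: 2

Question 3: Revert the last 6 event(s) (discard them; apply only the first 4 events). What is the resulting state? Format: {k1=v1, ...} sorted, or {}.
Keep first 4 events (discard last 6):
  after event 1 (t=4: SET max = 24): {max=24}
  after event 2 (t=6: INC count by 6): {count=6, max=24}
  after event 3 (t=12: DEL count): {max=24}
  after event 4 (t=15: INC max by 4): {max=28}

Answer: {max=28}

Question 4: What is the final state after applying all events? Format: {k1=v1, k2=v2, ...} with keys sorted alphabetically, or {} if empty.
Answer: {count=2, max=32, total=-7}

Derivation:
  after event 1 (t=4: SET max = 24): {max=24}
  after event 2 (t=6: INC count by 6): {count=6, max=24}
  after event 3 (t=12: DEL count): {max=24}
  after event 4 (t=15: INC max by 4): {max=28}
  after event 5 (t=21: SET count = 7): {count=7, max=28}
  after event 6 (t=27: SET total = -7): {count=7, max=28, total=-7}
  after event 7 (t=31: INC max by 6): {count=7, max=34, total=-7}
  after event 8 (t=41: DEC count by 13): {count=-6, max=34, total=-7}
  after event 9 (t=46: DEC max by 2): {count=-6, max=32, total=-7}
  after event 10 (t=51: INC count by 8): {count=2, max=32, total=-7}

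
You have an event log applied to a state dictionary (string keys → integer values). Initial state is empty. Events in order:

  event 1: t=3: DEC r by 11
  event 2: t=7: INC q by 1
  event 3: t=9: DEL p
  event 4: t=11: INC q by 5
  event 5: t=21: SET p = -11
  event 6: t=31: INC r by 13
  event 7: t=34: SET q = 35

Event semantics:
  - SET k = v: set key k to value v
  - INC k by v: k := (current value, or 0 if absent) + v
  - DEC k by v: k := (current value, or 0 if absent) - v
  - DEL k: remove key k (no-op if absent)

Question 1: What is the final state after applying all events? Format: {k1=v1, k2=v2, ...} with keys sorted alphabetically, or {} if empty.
Answer: {p=-11, q=35, r=2}

Derivation:
  after event 1 (t=3: DEC r by 11): {r=-11}
  after event 2 (t=7: INC q by 1): {q=1, r=-11}
  after event 3 (t=9: DEL p): {q=1, r=-11}
  after event 4 (t=11: INC q by 5): {q=6, r=-11}
  after event 5 (t=21: SET p = -11): {p=-11, q=6, r=-11}
  after event 6 (t=31: INC r by 13): {p=-11, q=6, r=2}
  after event 7 (t=34: SET q = 35): {p=-11, q=35, r=2}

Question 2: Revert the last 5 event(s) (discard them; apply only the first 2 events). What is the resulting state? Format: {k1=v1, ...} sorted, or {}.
Answer: {q=1, r=-11}

Derivation:
Keep first 2 events (discard last 5):
  after event 1 (t=3: DEC r by 11): {r=-11}
  after event 2 (t=7: INC q by 1): {q=1, r=-11}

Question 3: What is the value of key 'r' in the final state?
Track key 'r' through all 7 events:
  event 1 (t=3: DEC r by 11): r (absent) -> -11
  event 2 (t=7: INC q by 1): r unchanged
  event 3 (t=9: DEL p): r unchanged
  event 4 (t=11: INC q by 5): r unchanged
  event 5 (t=21: SET p = -11): r unchanged
  event 6 (t=31: INC r by 13): r -11 -> 2
  event 7 (t=34: SET q = 35): r unchanged
Final: r = 2

Answer: 2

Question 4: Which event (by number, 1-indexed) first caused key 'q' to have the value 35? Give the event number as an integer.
Answer: 7

Derivation:
Looking for first event where q becomes 35:
  event 2: q = 1
  event 3: q = 1
  event 4: q = 6
  event 5: q = 6
  event 6: q = 6
  event 7: q 6 -> 35  <-- first match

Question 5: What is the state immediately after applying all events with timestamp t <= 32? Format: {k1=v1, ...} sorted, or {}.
Apply events with t <= 32 (6 events):
  after event 1 (t=3: DEC r by 11): {r=-11}
  after event 2 (t=7: INC q by 1): {q=1, r=-11}
  after event 3 (t=9: DEL p): {q=1, r=-11}
  after event 4 (t=11: INC q by 5): {q=6, r=-11}
  after event 5 (t=21: SET p = -11): {p=-11, q=6, r=-11}
  after event 6 (t=31: INC r by 13): {p=-11, q=6, r=2}

Answer: {p=-11, q=6, r=2}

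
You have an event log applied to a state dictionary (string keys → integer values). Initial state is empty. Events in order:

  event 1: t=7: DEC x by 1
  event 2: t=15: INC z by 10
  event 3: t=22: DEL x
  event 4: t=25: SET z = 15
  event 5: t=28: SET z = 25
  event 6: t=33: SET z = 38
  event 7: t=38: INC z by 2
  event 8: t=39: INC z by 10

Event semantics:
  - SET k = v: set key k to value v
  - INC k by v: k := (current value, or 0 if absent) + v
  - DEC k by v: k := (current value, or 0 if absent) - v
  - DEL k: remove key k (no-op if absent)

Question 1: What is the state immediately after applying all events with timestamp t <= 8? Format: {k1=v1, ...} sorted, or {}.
Apply events with t <= 8 (1 events):
  after event 1 (t=7: DEC x by 1): {x=-1}

Answer: {x=-1}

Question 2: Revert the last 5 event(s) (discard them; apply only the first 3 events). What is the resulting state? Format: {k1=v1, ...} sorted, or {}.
Answer: {z=10}

Derivation:
Keep first 3 events (discard last 5):
  after event 1 (t=7: DEC x by 1): {x=-1}
  after event 2 (t=15: INC z by 10): {x=-1, z=10}
  after event 3 (t=22: DEL x): {z=10}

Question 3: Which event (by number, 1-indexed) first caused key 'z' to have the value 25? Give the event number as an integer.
Answer: 5

Derivation:
Looking for first event where z becomes 25:
  event 2: z = 10
  event 3: z = 10
  event 4: z = 15
  event 5: z 15 -> 25  <-- first match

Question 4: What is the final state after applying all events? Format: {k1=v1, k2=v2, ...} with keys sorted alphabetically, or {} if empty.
Answer: {z=50}

Derivation:
  after event 1 (t=7: DEC x by 1): {x=-1}
  after event 2 (t=15: INC z by 10): {x=-1, z=10}
  after event 3 (t=22: DEL x): {z=10}
  after event 4 (t=25: SET z = 15): {z=15}
  after event 5 (t=28: SET z = 25): {z=25}
  after event 6 (t=33: SET z = 38): {z=38}
  after event 7 (t=38: INC z by 2): {z=40}
  after event 8 (t=39: INC z by 10): {z=50}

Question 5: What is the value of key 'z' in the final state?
Answer: 50

Derivation:
Track key 'z' through all 8 events:
  event 1 (t=7: DEC x by 1): z unchanged
  event 2 (t=15: INC z by 10): z (absent) -> 10
  event 3 (t=22: DEL x): z unchanged
  event 4 (t=25: SET z = 15): z 10 -> 15
  event 5 (t=28: SET z = 25): z 15 -> 25
  event 6 (t=33: SET z = 38): z 25 -> 38
  event 7 (t=38: INC z by 2): z 38 -> 40
  event 8 (t=39: INC z by 10): z 40 -> 50
Final: z = 50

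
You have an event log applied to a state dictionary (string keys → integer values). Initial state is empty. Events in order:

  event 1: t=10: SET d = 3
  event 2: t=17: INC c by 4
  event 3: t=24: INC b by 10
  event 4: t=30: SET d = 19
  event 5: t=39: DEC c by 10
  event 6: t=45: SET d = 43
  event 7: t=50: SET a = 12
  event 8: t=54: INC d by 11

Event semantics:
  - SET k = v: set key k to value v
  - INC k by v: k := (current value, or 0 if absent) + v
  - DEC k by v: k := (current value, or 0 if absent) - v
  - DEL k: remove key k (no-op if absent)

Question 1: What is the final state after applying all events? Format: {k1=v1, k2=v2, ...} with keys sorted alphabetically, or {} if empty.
Answer: {a=12, b=10, c=-6, d=54}

Derivation:
  after event 1 (t=10: SET d = 3): {d=3}
  after event 2 (t=17: INC c by 4): {c=4, d=3}
  after event 3 (t=24: INC b by 10): {b=10, c=4, d=3}
  after event 4 (t=30: SET d = 19): {b=10, c=4, d=19}
  after event 5 (t=39: DEC c by 10): {b=10, c=-6, d=19}
  after event 6 (t=45: SET d = 43): {b=10, c=-6, d=43}
  after event 7 (t=50: SET a = 12): {a=12, b=10, c=-6, d=43}
  after event 8 (t=54: INC d by 11): {a=12, b=10, c=-6, d=54}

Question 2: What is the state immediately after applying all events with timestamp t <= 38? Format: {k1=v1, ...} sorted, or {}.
Answer: {b=10, c=4, d=19}

Derivation:
Apply events with t <= 38 (4 events):
  after event 1 (t=10: SET d = 3): {d=3}
  after event 2 (t=17: INC c by 4): {c=4, d=3}
  after event 3 (t=24: INC b by 10): {b=10, c=4, d=3}
  after event 4 (t=30: SET d = 19): {b=10, c=4, d=19}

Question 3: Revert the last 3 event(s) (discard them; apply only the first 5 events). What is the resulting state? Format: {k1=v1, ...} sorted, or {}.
Keep first 5 events (discard last 3):
  after event 1 (t=10: SET d = 3): {d=3}
  after event 2 (t=17: INC c by 4): {c=4, d=3}
  after event 3 (t=24: INC b by 10): {b=10, c=4, d=3}
  after event 4 (t=30: SET d = 19): {b=10, c=4, d=19}
  after event 5 (t=39: DEC c by 10): {b=10, c=-6, d=19}

Answer: {b=10, c=-6, d=19}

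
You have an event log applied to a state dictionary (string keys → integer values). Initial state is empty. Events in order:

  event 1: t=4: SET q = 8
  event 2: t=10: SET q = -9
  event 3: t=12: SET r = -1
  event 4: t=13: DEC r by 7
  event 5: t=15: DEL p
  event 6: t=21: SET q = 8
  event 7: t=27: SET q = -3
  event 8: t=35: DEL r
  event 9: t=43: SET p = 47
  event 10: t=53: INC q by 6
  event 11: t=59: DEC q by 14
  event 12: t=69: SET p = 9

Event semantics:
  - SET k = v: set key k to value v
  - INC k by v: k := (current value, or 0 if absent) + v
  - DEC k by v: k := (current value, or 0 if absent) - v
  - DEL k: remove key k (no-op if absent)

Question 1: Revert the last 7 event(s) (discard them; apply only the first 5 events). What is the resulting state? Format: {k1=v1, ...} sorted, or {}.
Keep first 5 events (discard last 7):
  after event 1 (t=4: SET q = 8): {q=8}
  after event 2 (t=10: SET q = -9): {q=-9}
  after event 3 (t=12: SET r = -1): {q=-9, r=-1}
  after event 4 (t=13: DEC r by 7): {q=-9, r=-8}
  after event 5 (t=15: DEL p): {q=-9, r=-8}

Answer: {q=-9, r=-8}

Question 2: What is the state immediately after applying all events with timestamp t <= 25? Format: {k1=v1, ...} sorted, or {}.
Apply events with t <= 25 (6 events):
  after event 1 (t=4: SET q = 8): {q=8}
  after event 2 (t=10: SET q = -9): {q=-9}
  after event 3 (t=12: SET r = -1): {q=-9, r=-1}
  after event 4 (t=13: DEC r by 7): {q=-9, r=-8}
  after event 5 (t=15: DEL p): {q=-9, r=-8}
  after event 6 (t=21: SET q = 8): {q=8, r=-8}

Answer: {q=8, r=-8}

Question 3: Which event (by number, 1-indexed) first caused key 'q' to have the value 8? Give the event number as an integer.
Answer: 1

Derivation:
Looking for first event where q becomes 8:
  event 1: q (absent) -> 8  <-- first match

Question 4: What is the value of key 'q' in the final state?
Track key 'q' through all 12 events:
  event 1 (t=4: SET q = 8): q (absent) -> 8
  event 2 (t=10: SET q = -9): q 8 -> -9
  event 3 (t=12: SET r = -1): q unchanged
  event 4 (t=13: DEC r by 7): q unchanged
  event 5 (t=15: DEL p): q unchanged
  event 6 (t=21: SET q = 8): q -9 -> 8
  event 7 (t=27: SET q = -3): q 8 -> -3
  event 8 (t=35: DEL r): q unchanged
  event 9 (t=43: SET p = 47): q unchanged
  event 10 (t=53: INC q by 6): q -3 -> 3
  event 11 (t=59: DEC q by 14): q 3 -> -11
  event 12 (t=69: SET p = 9): q unchanged
Final: q = -11

Answer: -11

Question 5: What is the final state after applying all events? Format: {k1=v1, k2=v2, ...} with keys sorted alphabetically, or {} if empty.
  after event 1 (t=4: SET q = 8): {q=8}
  after event 2 (t=10: SET q = -9): {q=-9}
  after event 3 (t=12: SET r = -1): {q=-9, r=-1}
  after event 4 (t=13: DEC r by 7): {q=-9, r=-8}
  after event 5 (t=15: DEL p): {q=-9, r=-8}
  after event 6 (t=21: SET q = 8): {q=8, r=-8}
  after event 7 (t=27: SET q = -3): {q=-3, r=-8}
  after event 8 (t=35: DEL r): {q=-3}
  after event 9 (t=43: SET p = 47): {p=47, q=-3}
  after event 10 (t=53: INC q by 6): {p=47, q=3}
  after event 11 (t=59: DEC q by 14): {p=47, q=-11}
  after event 12 (t=69: SET p = 9): {p=9, q=-11}

Answer: {p=9, q=-11}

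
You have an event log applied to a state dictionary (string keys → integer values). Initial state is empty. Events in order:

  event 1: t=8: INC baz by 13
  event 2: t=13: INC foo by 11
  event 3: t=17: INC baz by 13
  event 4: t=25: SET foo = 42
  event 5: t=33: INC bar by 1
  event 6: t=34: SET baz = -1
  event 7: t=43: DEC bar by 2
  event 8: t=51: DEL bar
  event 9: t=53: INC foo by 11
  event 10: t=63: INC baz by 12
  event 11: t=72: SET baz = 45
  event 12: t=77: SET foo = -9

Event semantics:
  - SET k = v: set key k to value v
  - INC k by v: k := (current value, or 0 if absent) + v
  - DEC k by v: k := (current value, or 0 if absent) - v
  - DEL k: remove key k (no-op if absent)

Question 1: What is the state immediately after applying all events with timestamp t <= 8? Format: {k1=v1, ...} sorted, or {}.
Answer: {baz=13}

Derivation:
Apply events with t <= 8 (1 events):
  after event 1 (t=8: INC baz by 13): {baz=13}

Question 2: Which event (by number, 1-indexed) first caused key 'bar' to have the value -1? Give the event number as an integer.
Answer: 7

Derivation:
Looking for first event where bar becomes -1:
  event 5: bar = 1
  event 6: bar = 1
  event 7: bar 1 -> -1  <-- first match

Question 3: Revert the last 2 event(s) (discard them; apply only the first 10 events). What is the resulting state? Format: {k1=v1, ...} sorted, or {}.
Answer: {baz=11, foo=53}

Derivation:
Keep first 10 events (discard last 2):
  after event 1 (t=8: INC baz by 13): {baz=13}
  after event 2 (t=13: INC foo by 11): {baz=13, foo=11}
  after event 3 (t=17: INC baz by 13): {baz=26, foo=11}
  after event 4 (t=25: SET foo = 42): {baz=26, foo=42}
  after event 5 (t=33: INC bar by 1): {bar=1, baz=26, foo=42}
  after event 6 (t=34: SET baz = -1): {bar=1, baz=-1, foo=42}
  after event 7 (t=43: DEC bar by 2): {bar=-1, baz=-1, foo=42}
  after event 8 (t=51: DEL bar): {baz=-1, foo=42}
  after event 9 (t=53: INC foo by 11): {baz=-1, foo=53}
  after event 10 (t=63: INC baz by 12): {baz=11, foo=53}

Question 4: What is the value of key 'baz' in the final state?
Track key 'baz' through all 12 events:
  event 1 (t=8: INC baz by 13): baz (absent) -> 13
  event 2 (t=13: INC foo by 11): baz unchanged
  event 3 (t=17: INC baz by 13): baz 13 -> 26
  event 4 (t=25: SET foo = 42): baz unchanged
  event 5 (t=33: INC bar by 1): baz unchanged
  event 6 (t=34: SET baz = -1): baz 26 -> -1
  event 7 (t=43: DEC bar by 2): baz unchanged
  event 8 (t=51: DEL bar): baz unchanged
  event 9 (t=53: INC foo by 11): baz unchanged
  event 10 (t=63: INC baz by 12): baz -1 -> 11
  event 11 (t=72: SET baz = 45): baz 11 -> 45
  event 12 (t=77: SET foo = -9): baz unchanged
Final: baz = 45

Answer: 45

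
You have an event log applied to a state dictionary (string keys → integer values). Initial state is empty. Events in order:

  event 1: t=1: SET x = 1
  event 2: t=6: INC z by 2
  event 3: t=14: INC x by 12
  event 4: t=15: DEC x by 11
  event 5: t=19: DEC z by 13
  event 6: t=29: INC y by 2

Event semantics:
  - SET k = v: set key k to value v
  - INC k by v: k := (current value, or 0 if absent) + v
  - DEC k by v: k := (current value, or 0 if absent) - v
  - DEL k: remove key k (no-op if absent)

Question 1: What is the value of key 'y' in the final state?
Answer: 2

Derivation:
Track key 'y' through all 6 events:
  event 1 (t=1: SET x = 1): y unchanged
  event 2 (t=6: INC z by 2): y unchanged
  event 3 (t=14: INC x by 12): y unchanged
  event 4 (t=15: DEC x by 11): y unchanged
  event 5 (t=19: DEC z by 13): y unchanged
  event 6 (t=29: INC y by 2): y (absent) -> 2
Final: y = 2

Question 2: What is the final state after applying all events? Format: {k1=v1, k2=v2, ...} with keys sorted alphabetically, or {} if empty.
Answer: {x=2, y=2, z=-11}

Derivation:
  after event 1 (t=1: SET x = 1): {x=1}
  after event 2 (t=6: INC z by 2): {x=1, z=2}
  after event 3 (t=14: INC x by 12): {x=13, z=2}
  after event 4 (t=15: DEC x by 11): {x=2, z=2}
  after event 5 (t=19: DEC z by 13): {x=2, z=-11}
  after event 6 (t=29: INC y by 2): {x=2, y=2, z=-11}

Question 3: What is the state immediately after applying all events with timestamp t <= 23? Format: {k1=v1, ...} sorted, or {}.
Apply events with t <= 23 (5 events):
  after event 1 (t=1: SET x = 1): {x=1}
  after event 2 (t=6: INC z by 2): {x=1, z=2}
  after event 3 (t=14: INC x by 12): {x=13, z=2}
  after event 4 (t=15: DEC x by 11): {x=2, z=2}
  after event 5 (t=19: DEC z by 13): {x=2, z=-11}

Answer: {x=2, z=-11}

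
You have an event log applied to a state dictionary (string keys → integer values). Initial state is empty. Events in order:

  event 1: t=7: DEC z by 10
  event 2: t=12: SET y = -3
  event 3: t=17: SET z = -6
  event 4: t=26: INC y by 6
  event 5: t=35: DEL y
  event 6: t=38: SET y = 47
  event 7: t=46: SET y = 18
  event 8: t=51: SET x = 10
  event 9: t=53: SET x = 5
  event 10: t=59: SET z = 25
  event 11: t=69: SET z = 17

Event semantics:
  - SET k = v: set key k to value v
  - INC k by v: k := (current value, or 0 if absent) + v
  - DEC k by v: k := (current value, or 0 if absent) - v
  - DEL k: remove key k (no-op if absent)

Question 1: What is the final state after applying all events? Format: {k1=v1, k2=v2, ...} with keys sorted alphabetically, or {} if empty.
Answer: {x=5, y=18, z=17}

Derivation:
  after event 1 (t=7: DEC z by 10): {z=-10}
  after event 2 (t=12: SET y = -3): {y=-3, z=-10}
  after event 3 (t=17: SET z = -6): {y=-3, z=-6}
  after event 4 (t=26: INC y by 6): {y=3, z=-6}
  after event 5 (t=35: DEL y): {z=-6}
  after event 6 (t=38: SET y = 47): {y=47, z=-6}
  after event 7 (t=46: SET y = 18): {y=18, z=-6}
  after event 8 (t=51: SET x = 10): {x=10, y=18, z=-6}
  after event 9 (t=53: SET x = 5): {x=5, y=18, z=-6}
  after event 10 (t=59: SET z = 25): {x=5, y=18, z=25}
  after event 11 (t=69: SET z = 17): {x=5, y=18, z=17}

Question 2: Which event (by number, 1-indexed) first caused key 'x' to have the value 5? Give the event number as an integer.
Looking for first event where x becomes 5:
  event 8: x = 10
  event 9: x 10 -> 5  <-- first match

Answer: 9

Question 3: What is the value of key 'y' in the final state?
Answer: 18

Derivation:
Track key 'y' through all 11 events:
  event 1 (t=7: DEC z by 10): y unchanged
  event 2 (t=12: SET y = -3): y (absent) -> -3
  event 3 (t=17: SET z = -6): y unchanged
  event 4 (t=26: INC y by 6): y -3 -> 3
  event 5 (t=35: DEL y): y 3 -> (absent)
  event 6 (t=38: SET y = 47): y (absent) -> 47
  event 7 (t=46: SET y = 18): y 47 -> 18
  event 8 (t=51: SET x = 10): y unchanged
  event 9 (t=53: SET x = 5): y unchanged
  event 10 (t=59: SET z = 25): y unchanged
  event 11 (t=69: SET z = 17): y unchanged
Final: y = 18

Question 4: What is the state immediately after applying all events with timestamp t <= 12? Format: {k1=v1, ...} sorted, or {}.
Answer: {y=-3, z=-10}

Derivation:
Apply events with t <= 12 (2 events):
  after event 1 (t=7: DEC z by 10): {z=-10}
  after event 2 (t=12: SET y = -3): {y=-3, z=-10}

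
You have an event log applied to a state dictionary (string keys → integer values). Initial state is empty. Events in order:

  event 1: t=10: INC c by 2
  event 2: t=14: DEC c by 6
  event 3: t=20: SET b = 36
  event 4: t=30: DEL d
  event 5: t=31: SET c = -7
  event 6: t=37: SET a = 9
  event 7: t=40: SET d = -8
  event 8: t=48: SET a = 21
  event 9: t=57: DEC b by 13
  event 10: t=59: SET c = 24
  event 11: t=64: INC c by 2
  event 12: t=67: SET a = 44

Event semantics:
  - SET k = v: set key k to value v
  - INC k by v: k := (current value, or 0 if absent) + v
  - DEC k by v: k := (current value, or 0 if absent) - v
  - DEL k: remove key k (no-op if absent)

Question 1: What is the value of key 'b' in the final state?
Track key 'b' through all 12 events:
  event 1 (t=10: INC c by 2): b unchanged
  event 2 (t=14: DEC c by 6): b unchanged
  event 3 (t=20: SET b = 36): b (absent) -> 36
  event 4 (t=30: DEL d): b unchanged
  event 5 (t=31: SET c = -7): b unchanged
  event 6 (t=37: SET a = 9): b unchanged
  event 7 (t=40: SET d = -8): b unchanged
  event 8 (t=48: SET a = 21): b unchanged
  event 9 (t=57: DEC b by 13): b 36 -> 23
  event 10 (t=59: SET c = 24): b unchanged
  event 11 (t=64: INC c by 2): b unchanged
  event 12 (t=67: SET a = 44): b unchanged
Final: b = 23

Answer: 23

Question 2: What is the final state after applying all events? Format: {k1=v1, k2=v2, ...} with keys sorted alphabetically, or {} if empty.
Answer: {a=44, b=23, c=26, d=-8}

Derivation:
  after event 1 (t=10: INC c by 2): {c=2}
  after event 2 (t=14: DEC c by 6): {c=-4}
  after event 3 (t=20: SET b = 36): {b=36, c=-4}
  after event 4 (t=30: DEL d): {b=36, c=-4}
  after event 5 (t=31: SET c = -7): {b=36, c=-7}
  after event 6 (t=37: SET a = 9): {a=9, b=36, c=-7}
  after event 7 (t=40: SET d = -8): {a=9, b=36, c=-7, d=-8}
  after event 8 (t=48: SET a = 21): {a=21, b=36, c=-7, d=-8}
  after event 9 (t=57: DEC b by 13): {a=21, b=23, c=-7, d=-8}
  after event 10 (t=59: SET c = 24): {a=21, b=23, c=24, d=-8}
  after event 11 (t=64: INC c by 2): {a=21, b=23, c=26, d=-8}
  after event 12 (t=67: SET a = 44): {a=44, b=23, c=26, d=-8}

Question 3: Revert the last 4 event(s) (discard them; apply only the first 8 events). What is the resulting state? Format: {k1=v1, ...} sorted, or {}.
Answer: {a=21, b=36, c=-7, d=-8}

Derivation:
Keep first 8 events (discard last 4):
  after event 1 (t=10: INC c by 2): {c=2}
  after event 2 (t=14: DEC c by 6): {c=-4}
  after event 3 (t=20: SET b = 36): {b=36, c=-4}
  after event 4 (t=30: DEL d): {b=36, c=-4}
  after event 5 (t=31: SET c = -7): {b=36, c=-7}
  after event 6 (t=37: SET a = 9): {a=9, b=36, c=-7}
  after event 7 (t=40: SET d = -8): {a=9, b=36, c=-7, d=-8}
  after event 8 (t=48: SET a = 21): {a=21, b=36, c=-7, d=-8}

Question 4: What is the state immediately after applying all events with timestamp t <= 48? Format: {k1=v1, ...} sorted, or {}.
Answer: {a=21, b=36, c=-7, d=-8}

Derivation:
Apply events with t <= 48 (8 events):
  after event 1 (t=10: INC c by 2): {c=2}
  after event 2 (t=14: DEC c by 6): {c=-4}
  after event 3 (t=20: SET b = 36): {b=36, c=-4}
  after event 4 (t=30: DEL d): {b=36, c=-4}
  after event 5 (t=31: SET c = -7): {b=36, c=-7}
  after event 6 (t=37: SET a = 9): {a=9, b=36, c=-7}
  after event 7 (t=40: SET d = -8): {a=9, b=36, c=-7, d=-8}
  after event 8 (t=48: SET a = 21): {a=21, b=36, c=-7, d=-8}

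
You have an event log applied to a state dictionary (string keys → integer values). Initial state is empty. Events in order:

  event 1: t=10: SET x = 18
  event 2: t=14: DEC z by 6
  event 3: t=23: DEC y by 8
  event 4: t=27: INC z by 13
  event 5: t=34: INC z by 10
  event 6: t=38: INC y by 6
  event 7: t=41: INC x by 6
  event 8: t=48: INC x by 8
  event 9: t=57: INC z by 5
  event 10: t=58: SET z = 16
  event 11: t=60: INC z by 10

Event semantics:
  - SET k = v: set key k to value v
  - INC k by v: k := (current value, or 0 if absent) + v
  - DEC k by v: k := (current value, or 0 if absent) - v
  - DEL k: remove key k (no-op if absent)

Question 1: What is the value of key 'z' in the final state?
Answer: 26

Derivation:
Track key 'z' through all 11 events:
  event 1 (t=10: SET x = 18): z unchanged
  event 2 (t=14: DEC z by 6): z (absent) -> -6
  event 3 (t=23: DEC y by 8): z unchanged
  event 4 (t=27: INC z by 13): z -6 -> 7
  event 5 (t=34: INC z by 10): z 7 -> 17
  event 6 (t=38: INC y by 6): z unchanged
  event 7 (t=41: INC x by 6): z unchanged
  event 8 (t=48: INC x by 8): z unchanged
  event 9 (t=57: INC z by 5): z 17 -> 22
  event 10 (t=58: SET z = 16): z 22 -> 16
  event 11 (t=60: INC z by 10): z 16 -> 26
Final: z = 26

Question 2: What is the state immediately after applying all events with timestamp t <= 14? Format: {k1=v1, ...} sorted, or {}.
Apply events with t <= 14 (2 events):
  after event 1 (t=10: SET x = 18): {x=18}
  after event 2 (t=14: DEC z by 6): {x=18, z=-6}

Answer: {x=18, z=-6}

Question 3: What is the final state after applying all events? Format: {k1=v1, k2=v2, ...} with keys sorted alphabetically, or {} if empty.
  after event 1 (t=10: SET x = 18): {x=18}
  after event 2 (t=14: DEC z by 6): {x=18, z=-6}
  after event 3 (t=23: DEC y by 8): {x=18, y=-8, z=-6}
  after event 4 (t=27: INC z by 13): {x=18, y=-8, z=7}
  after event 5 (t=34: INC z by 10): {x=18, y=-8, z=17}
  after event 6 (t=38: INC y by 6): {x=18, y=-2, z=17}
  after event 7 (t=41: INC x by 6): {x=24, y=-2, z=17}
  after event 8 (t=48: INC x by 8): {x=32, y=-2, z=17}
  after event 9 (t=57: INC z by 5): {x=32, y=-2, z=22}
  after event 10 (t=58: SET z = 16): {x=32, y=-2, z=16}
  after event 11 (t=60: INC z by 10): {x=32, y=-2, z=26}

Answer: {x=32, y=-2, z=26}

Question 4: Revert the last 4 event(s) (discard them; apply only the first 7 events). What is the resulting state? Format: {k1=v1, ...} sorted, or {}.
Keep first 7 events (discard last 4):
  after event 1 (t=10: SET x = 18): {x=18}
  after event 2 (t=14: DEC z by 6): {x=18, z=-6}
  after event 3 (t=23: DEC y by 8): {x=18, y=-8, z=-6}
  after event 4 (t=27: INC z by 13): {x=18, y=-8, z=7}
  after event 5 (t=34: INC z by 10): {x=18, y=-8, z=17}
  after event 6 (t=38: INC y by 6): {x=18, y=-2, z=17}
  after event 7 (t=41: INC x by 6): {x=24, y=-2, z=17}

Answer: {x=24, y=-2, z=17}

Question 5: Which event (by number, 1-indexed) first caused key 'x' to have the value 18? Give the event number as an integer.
Looking for first event where x becomes 18:
  event 1: x (absent) -> 18  <-- first match

Answer: 1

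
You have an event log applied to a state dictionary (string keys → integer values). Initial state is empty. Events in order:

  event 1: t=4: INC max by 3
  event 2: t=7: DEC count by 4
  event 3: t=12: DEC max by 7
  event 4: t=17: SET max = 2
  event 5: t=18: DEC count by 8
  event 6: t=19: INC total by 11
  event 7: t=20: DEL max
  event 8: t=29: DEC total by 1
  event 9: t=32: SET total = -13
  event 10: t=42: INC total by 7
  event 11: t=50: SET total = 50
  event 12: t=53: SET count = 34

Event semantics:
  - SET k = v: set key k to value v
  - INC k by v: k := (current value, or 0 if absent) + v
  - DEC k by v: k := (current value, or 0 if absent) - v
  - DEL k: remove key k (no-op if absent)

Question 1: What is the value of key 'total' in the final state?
Answer: 50

Derivation:
Track key 'total' through all 12 events:
  event 1 (t=4: INC max by 3): total unchanged
  event 2 (t=7: DEC count by 4): total unchanged
  event 3 (t=12: DEC max by 7): total unchanged
  event 4 (t=17: SET max = 2): total unchanged
  event 5 (t=18: DEC count by 8): total unchanged
  event 6 (t=19: INC total by 11): total (absent) -> 11
  event 7 (t=20: DEL max): total unchanged
  event 8 (t=29: DEC total by 1): total 11 -> 10
  event 9 (t=32: SET total = -13): total 10 -> -13
  event 10 (t=42: INC total by 7): total -13 -> -6
  event 11 (t=50: SET total = 50): total -6 -> 50
  event 12 (t=53: SET count = 34): total unchanged
Final: total = 50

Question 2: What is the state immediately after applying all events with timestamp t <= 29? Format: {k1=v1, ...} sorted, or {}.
Answer: {count=-12, total=10}

Derivation:
Apply events with t <= 29 (8 events):
  after event 1 (t=4: INC max by 3): {max=3}
  after event 2 (t=7: DEC count by 4): {count=-4, max=3}
  after event 3 (t=12: DEC max by 7): {count=-4, max=-4}
  after event 4 (t=17: SET max = 2): {count=-4, max=2}
  after event 5 (t=18: DEC count by 8): {count=-12, max=2}
  after event 6 (t=19: INC total by 11): {count=-12, max=2, total=11}
  after event 7 (t=20: DEL max): {count=-12, total=11}
  after event 8 (t=29: DEC total by 1): {count=-12, total=10}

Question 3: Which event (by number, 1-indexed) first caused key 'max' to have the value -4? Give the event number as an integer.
Answer: 3

Derivation:
Looking for first event where max becomes -4:
  event 1: max = 3
  event 2: max = 3
  event 3: max 3 -> -4  <-- first match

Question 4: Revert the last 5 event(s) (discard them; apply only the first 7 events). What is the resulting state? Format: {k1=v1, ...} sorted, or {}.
Keep first 7 events (discard last 5):
  after event 1 (t=4: INC max by 3): {max=3}
  after event 2 (t=7: DEC count by 4): {count=-4, max=3}
  after event 3 (t=12: DEC max by 7): {count=-4, max=-4}
  after event 4 (t=17: SET max = 2): {count=-4, max=2}
  after event 5 (t=18: DEC count by 8): {count=-12, max=2}
  after event 6 (t=19: INC total by 11): {count=-12, max=2, total=11}
  after event 7 (t=20: DEL max): {count=-12, total=11}

Answer: {count=-12, total=11}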